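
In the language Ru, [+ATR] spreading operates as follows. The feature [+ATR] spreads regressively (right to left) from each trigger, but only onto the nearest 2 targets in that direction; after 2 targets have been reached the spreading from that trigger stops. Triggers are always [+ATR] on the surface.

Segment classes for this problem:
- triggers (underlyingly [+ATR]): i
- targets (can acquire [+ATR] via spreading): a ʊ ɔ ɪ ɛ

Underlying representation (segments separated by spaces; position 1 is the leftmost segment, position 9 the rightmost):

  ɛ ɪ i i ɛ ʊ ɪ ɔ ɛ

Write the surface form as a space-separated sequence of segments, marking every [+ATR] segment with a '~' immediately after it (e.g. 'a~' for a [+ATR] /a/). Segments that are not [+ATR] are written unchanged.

From /i/ at 3 leftward: 2 /ɪ/ → [+ATR]; 1 /ɛ/ → [+ATR]; bound reached.
From /i/ at 4 leftward: 3 /i/ is itself a trigger — this domain ends here.
Targets with no active source: positions 5 6 7 8 9 stay [-ATR].
[+ATR] positions on the surface: 1 2 3 4.

ɛ~ ɪ~ i~ i~ ɛ ʊ ɪ ɔ ɛ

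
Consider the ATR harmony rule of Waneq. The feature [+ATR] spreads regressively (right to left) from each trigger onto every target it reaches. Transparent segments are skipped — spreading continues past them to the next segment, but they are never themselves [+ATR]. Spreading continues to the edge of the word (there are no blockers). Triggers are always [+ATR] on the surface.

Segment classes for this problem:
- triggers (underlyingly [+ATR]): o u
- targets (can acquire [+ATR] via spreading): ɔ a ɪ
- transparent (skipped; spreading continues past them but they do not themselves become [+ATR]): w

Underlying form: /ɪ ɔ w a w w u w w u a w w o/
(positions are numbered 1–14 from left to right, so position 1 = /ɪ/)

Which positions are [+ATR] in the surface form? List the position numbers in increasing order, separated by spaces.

From /u/ at 7 leftward: 6 /w/ transparent; 5 /w/ transparent; 4 /a/ → [+ATR]; 3 /w/ transparent; 2 /ɔ/ → [+ATR]; 1 /ɪ/ → [+ATR]; word edge.
From /u/ at 10 leftward: 9 /w/ transparent; 8 /w/ transparent; 7 /u/ is itself a trigger — this domain ends here.
From /o/ at 14 leftward: 13 /w/ transparent; 12 /w/ transparent; 11 /a/ → [+ATR]; 10 /u/ is itself a trigger — this domain ends here.

1 2 4 7 10 11 14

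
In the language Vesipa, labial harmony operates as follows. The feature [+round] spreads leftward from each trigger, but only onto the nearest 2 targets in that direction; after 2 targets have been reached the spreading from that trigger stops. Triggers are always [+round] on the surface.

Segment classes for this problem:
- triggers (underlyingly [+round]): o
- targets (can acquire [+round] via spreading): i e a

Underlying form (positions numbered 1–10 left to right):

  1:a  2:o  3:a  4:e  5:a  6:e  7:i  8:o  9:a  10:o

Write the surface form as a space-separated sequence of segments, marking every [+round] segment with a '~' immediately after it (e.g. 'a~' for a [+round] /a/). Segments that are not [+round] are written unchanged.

a~ o~ a e a e~ i~ o~ a~ o~

From /o/ at 2 leftward: 1 /a/ → [+round]; word edge.
From /o/ at 8 leftward: 7 /i/ → [+round]; 6 /e/ → [+round]; bound reached.
From /o/ at 10 leftward: 9 /a/ → [+round]; 8 /o/ is itself a trigger — this domain ends here.
Targets with no active source: positions 3 4 5 stay [-round].
[+round] positions on the surface: 1 2 6 7 8 9 10.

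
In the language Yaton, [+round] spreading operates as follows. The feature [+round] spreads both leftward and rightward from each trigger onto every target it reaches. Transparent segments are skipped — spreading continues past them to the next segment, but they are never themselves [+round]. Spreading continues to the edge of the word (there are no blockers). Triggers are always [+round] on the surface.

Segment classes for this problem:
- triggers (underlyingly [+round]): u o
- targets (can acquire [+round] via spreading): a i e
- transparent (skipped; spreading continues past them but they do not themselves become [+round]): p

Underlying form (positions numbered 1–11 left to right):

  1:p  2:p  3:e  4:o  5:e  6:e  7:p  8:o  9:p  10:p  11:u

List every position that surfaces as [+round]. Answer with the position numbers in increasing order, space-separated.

3 4 5 6 8 11

From /o/ at 4 rightward: 5 /e/ → [+round]; 6 /e/ → [+round]; 7 /p/ transparent; 8 /o/ is itself a trigger — this domain ends here.
From /o/ at 4 leftward: 3 /e/ → [+round]; 2 /p/ transparent; 1 /p/ transparent; word edge.
From /o/ at 8 rightward: 9 /p/ transparent; 10 /p/ transparent; 11 /u/ is itself a trigger — this domain ends here.
From /o/ at 8 leftward: 7 /p/ transparent; 6 /e/ → [+round]; 5 /e/ → [+round]; 4 /o/ is itself a trigger — this domain ends here.
From /u/ at 11 rightward: word edge.
From /u/ at 11 leftward: 10 /p/ transparent; 9 /p/ transparent; 8 /o/ is itself a trigger — this domain ends here.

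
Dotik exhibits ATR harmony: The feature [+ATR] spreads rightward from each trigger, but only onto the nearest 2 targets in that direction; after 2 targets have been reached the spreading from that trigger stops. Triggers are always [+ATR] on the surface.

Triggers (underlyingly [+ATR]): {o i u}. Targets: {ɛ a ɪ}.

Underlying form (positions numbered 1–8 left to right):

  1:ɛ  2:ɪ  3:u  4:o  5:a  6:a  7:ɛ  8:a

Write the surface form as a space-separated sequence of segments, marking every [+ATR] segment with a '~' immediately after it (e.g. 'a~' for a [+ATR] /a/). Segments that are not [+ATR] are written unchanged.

From /u/ at 3 rightward: 4 /o/ is itself a trigger — this domain ends here.
From /o/ at 4 rightward: 5 /a/ → [+ATR]; 6 /a/ → [+ATR]; bound reached.
Targets with no active source: positions 1 2 7 8 stay [-ATR].
[+ATR] positions on the surface: 3 4 5 6.

ɛ ɪ u~ o~ a~ a~ ɛ a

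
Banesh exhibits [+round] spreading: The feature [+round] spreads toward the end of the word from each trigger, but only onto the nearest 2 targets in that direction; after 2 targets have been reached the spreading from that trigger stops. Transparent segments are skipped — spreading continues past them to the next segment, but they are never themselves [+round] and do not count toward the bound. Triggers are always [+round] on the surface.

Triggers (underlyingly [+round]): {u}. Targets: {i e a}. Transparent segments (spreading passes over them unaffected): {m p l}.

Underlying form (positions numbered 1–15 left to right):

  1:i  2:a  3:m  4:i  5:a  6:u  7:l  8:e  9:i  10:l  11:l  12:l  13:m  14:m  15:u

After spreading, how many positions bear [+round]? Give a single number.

4

From /u/ at 6 rightward: 7 /l/ transparent; 8 /e/ → [+round]; 9 /i/ → [+round]; bound reached.
From /u/ at 15 rightward: word edge.
Targets with no active source: positions 1 2 4 5 stay [-round].
[+round] positions on the surface: 6 8 9 15.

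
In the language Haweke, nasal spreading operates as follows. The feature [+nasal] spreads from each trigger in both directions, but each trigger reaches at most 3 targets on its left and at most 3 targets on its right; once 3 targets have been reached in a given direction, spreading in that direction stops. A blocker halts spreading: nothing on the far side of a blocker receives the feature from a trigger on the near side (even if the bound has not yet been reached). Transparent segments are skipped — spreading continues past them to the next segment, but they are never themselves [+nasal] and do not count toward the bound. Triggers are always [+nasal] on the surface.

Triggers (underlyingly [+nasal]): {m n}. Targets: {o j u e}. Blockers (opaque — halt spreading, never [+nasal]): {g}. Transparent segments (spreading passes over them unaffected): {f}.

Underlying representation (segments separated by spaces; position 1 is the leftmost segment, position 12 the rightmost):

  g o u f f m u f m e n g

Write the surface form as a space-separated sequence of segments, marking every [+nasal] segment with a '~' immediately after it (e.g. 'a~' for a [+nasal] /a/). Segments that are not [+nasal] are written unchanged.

g o~ u~ f f m~ u~ f m~ e~ n~ g

From /m/ at 6 rightward: 7 /u/ → [+nasal]; 8 /f/ transparent; 9 /m/ is itself a trigger — this domain ends here.
From /m/ at 6 leftward: 5 /f/ transparent; 4 /f/ transparent; 3 /u/ → [+nasal]; 2 /o/ → [+nasal]; 1 /g/ blocks.
From /m/ at 9 rightward: 10 /e/ → [+nasal]; 11 /n/ is itself a trigger — this domain ends here.
From /m/ at 9 leftward: 8 /f/ transparent; 7 /u/ → [+nasal]; 6 /m/ is itself a trigger — this domain ends here.
From /n/ at 11 rightward: 12 /g/ blocks.
From /n/ at 11 leftward: 10 /e/ → [+nasal]; 9 /m/ is itself a trigger — this domain ends here.
[+nasal] positions on the surface: 2 3 6 7 9 10 11.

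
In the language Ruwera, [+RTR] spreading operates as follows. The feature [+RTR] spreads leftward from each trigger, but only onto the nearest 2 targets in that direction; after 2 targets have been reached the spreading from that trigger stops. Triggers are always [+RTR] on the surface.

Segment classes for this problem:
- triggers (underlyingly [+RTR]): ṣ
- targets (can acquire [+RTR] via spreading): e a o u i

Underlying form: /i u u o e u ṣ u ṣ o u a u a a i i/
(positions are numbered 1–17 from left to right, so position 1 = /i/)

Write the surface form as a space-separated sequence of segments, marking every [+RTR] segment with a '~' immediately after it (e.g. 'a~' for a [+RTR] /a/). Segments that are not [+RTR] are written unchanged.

i u u o e~ u~ ṣ~ u~ ṣ~ o u a u a a i i

From /ṣ/ at 7 leftward: 6 /u/ → [+RTR]; 5 /e/ → [+RTR]; bound reached.
From /ṣ/ at 9 leftward: 8 /u/ → [+RTR]; 7 /ṣ/ is itself a trigger — this domain ends here.
Targets with no active source: positions 1 2 3 4 10 11 12 13 14 15 16 17 stay [-emphatic].
[+RTR] positions on the surface: 5 6 7 8 9.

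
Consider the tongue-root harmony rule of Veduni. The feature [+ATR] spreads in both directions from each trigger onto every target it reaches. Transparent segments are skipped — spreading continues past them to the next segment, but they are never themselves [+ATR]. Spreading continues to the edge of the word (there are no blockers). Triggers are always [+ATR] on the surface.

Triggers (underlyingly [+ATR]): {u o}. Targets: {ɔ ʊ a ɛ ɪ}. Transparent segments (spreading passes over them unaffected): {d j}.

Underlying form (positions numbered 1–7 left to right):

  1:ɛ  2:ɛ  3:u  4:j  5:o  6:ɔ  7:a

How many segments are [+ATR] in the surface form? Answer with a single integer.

From /u/ at 3 rightward: 4 /j/ transparent; 5 /o/ is itself a trigger — this domain ends here.
From /u/ at 3 leftward: 2 /ɛ/ → [+ATR]; 1 /ɛ/ → [+ATR]; word edge.
From /o/ at 5 rightward: 6 /ɔ/ → [+ATR]; 7 /a/ → [+ATR]; word edge.
From /o/ at 5 leftward: 4 /j/ transparent; 3 /u/ is itself a trigger — this domain ends here.
[+ATR] positions on the surface: 1 2 3 5 6 7.

6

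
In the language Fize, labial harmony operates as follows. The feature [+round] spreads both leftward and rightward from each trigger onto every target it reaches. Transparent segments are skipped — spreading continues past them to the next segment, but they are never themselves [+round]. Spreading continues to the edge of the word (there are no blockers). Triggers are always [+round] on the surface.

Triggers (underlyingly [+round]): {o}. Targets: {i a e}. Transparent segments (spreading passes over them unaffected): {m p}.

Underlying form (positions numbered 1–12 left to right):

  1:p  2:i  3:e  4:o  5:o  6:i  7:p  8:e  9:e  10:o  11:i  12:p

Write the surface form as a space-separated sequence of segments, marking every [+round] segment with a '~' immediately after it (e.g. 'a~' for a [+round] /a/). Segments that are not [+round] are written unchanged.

From /o/ at 4 rightward: 5 /o/ is itself a trigger — this domain ends here.
From /o/ at 4 leftward: 3 /e/ → [+round]; 2 /i/ → [+round]; 1 /p/ transparent; word edge.
From /o/ at 5 rightward: 6 /i/ → [+round]; 7 /p/ transparent; 8 /e/ → [+round]; 9 /e/ → [+round]; 10 /o/ is itself a trigger — this domain ends here.
From /o/ at 5 leftward: 4 /o/ is itself a trigger — this domain ends here.
From /o/ at 10 rightward: 11 /i/ → [+round]; 12 /p/ transparent; word edge.
From /o/ at 10 leftward: 9 /e/ → [+round]; 8 /e/ → [+round]; 7 /p/ transparent; 6 /i/ → [+round]; 5 /o/ is itself a trigger — this domain ends here.
[+round] positions on the surface: 2 3 4 5 6 8 9 10 11.

p i~ e~ o~ o~ i~ p e~ e~ o~ i~ p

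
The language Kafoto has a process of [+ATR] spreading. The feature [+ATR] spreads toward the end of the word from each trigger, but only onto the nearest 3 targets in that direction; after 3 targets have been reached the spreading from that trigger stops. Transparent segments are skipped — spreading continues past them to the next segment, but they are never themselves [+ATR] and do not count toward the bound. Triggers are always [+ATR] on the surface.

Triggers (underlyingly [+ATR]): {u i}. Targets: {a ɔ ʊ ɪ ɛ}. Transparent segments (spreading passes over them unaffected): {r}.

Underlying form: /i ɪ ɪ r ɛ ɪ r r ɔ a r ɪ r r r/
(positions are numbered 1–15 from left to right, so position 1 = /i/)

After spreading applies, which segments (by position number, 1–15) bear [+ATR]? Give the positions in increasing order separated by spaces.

From /i/ at 1 rightward: 2 /ɪ/ → [+ATR]; 3 /ɪ/ → [+ATR]; 4 /r/ transparent; 5 /ɛ/ → [+ATR]; bound reached.
Targets with no active source: positions 6 9 10 12 stay [-ATR].

1 2 3 5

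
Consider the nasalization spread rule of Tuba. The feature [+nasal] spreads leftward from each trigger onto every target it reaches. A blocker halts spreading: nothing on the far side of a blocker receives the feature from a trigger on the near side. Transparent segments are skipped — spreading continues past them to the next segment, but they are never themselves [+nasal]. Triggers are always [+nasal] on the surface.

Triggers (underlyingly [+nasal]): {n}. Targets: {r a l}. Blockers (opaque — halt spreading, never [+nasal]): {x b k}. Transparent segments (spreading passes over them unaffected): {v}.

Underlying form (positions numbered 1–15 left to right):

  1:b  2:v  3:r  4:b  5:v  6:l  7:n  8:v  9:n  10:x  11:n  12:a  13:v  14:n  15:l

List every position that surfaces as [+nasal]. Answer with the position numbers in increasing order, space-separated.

6 7 9 11 12 14

From /n/ at 7 leftward: 6 /l/ → [+nasal]; 5 /v/ transparent; 4 /b/ blocks.
From /n/ at 9 leftward: 8 /v/ transparent; 7 /n/ is itself a trigger — this domain ends here.
From /n/ at 11 leftward: 10 /x/ blocks.
From /n/ at 14 leftward: 13 /v/ transparent; 12 /a/ → [+nasal]; 11 /n/ is itself a trigger — this domain ends here.
Targets with no active source: positions 3 15 stay [-nasal].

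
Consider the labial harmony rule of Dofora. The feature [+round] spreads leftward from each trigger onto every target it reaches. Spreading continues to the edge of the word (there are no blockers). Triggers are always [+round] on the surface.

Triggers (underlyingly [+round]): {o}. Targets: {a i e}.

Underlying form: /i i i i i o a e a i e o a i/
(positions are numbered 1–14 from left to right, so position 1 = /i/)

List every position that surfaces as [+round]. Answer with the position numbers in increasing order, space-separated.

From /o/ at 6 leftward: 5 /i/ → [+round]; 4 /i/ → [+round]; 3 /i/ → [+round]; 2 /i/ → [+round]; 1 /i/ → [+round]; word edge.
From /o/ at 12 leftward: 11 /e/ → [+round]; 10 /i/ → [+round]; 9 /a/ → [+round]; 8 /e/ → [+round]; 7 /a/ → [+round]; 6 /o/ is itself a trigger — this domain ends here.
Targets with no active source: positions 13 14 stay [-round].

1 2 3 4 5 6 7 8 9 10 11 12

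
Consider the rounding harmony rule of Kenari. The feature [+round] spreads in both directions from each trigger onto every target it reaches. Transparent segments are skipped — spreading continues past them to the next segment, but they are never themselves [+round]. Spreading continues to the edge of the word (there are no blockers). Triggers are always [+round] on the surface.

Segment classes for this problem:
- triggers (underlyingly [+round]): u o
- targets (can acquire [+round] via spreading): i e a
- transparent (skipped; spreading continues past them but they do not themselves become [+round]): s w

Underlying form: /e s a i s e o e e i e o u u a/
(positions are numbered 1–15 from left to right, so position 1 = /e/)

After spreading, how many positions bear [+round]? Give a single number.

13

From /o/ at 7 rightward: 8 /e/ → [+round]; 9 /e/ → [+round]; 10 /i/ → [+round]; 11 /e/ → [+round]; 12 /o/ is itself a trigger — this domain ends here.
From /o/ at 7 leftward: 6 /e/ → [+round]; 5 /s/ transparent; 4 /i/ → [+round]; 3 /a/ → [+round]; 2 /s/ transparent; 1 /e/ → [+round]; word edge.
From /o/ at 12 rightward: 13 /u/ is itself a trigger — this domain ends here.
From /o/ at 12 leftward: 11 /e/ → [+round]; 10 /i/ → [+round]; 9 /e/ → [+round]; 8 /e/ → [+round]; 7 /o/ is itself a trigger — this domain ends here.
From /u/ at 13 rightward: 14 /u/ is itself a trigger — this domain ends here.
From /u/ at 13 leftward: 12 /o/ is itself a trigger — this domain ends here.
From /u/ at 14 rightward: 15 /a/ → [+round]; word edge.
From /u/ at 14 leftward: 13 /u/ is itself a trigger — this domain ends here.
[+round] positions on the surface: 1 3 4 6 7 8 9 10 11 12 13 14 15.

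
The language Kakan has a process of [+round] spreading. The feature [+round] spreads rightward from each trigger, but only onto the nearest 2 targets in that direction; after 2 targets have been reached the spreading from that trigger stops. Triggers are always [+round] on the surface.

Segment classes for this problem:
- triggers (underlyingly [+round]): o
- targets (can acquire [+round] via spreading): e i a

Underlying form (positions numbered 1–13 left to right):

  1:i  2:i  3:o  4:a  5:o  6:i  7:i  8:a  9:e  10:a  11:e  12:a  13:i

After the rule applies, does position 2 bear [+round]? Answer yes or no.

no

From /o/ at 3 rightward: 4 /a/ → [+round]; 5 /o/ is itself a trigger — this domain ends here.
From /o/ at 5 rightward: 6 /i/ → [+round]; 7 /i/ → [+round]; bound reached.
Targets with no active source: positions 1 2 8 9 10 11 12 13 stay [-round].
[+round] positions on the surface: 3 4 5 6 7.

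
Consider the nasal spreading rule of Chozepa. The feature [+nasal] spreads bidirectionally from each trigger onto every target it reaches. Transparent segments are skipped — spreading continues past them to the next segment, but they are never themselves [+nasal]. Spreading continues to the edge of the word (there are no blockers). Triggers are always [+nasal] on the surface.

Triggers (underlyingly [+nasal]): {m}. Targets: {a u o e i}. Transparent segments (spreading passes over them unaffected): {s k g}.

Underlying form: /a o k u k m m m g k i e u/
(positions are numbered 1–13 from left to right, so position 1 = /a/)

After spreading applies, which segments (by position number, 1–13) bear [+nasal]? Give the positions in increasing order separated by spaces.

1 2 4 6 7 8 11 12 13

From /m/ at 6 rightward: 7 /m/ is itself a trigger — this domain ends here.
From /m/ at 6 leftward: 5 /k/ transparent; 4 /u/ → [+nasal]; 3 /k/ transparent; 2 /o/ → [+nasal]; 1 /a/ → [+nasal]; word edge.
From /m/ at 7 rightward: 8 /m/ is itself a trigger — this domain ends here.
From /m/ at 7 leftward: 6 /m/ is itself a trigger — this domain ends here.
From /m/ at 8 rightward: 9 /g/ transparent; 10 /k/ transparent; 11 /i/ → [+nasal]; 12 /e/ → [+nasal]; 13 /u/ → [+nasal]; word edge.
From /m/ at 8 leftward: 7 /m/ is itself a trigger — this domain ends here.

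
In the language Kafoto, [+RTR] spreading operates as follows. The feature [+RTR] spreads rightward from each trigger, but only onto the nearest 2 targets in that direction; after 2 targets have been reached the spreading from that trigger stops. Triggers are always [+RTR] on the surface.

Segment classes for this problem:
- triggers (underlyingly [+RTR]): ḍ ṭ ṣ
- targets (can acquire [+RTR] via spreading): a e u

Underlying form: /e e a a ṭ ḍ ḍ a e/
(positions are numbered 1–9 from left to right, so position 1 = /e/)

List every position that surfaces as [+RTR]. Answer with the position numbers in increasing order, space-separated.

From /ṭ/ at 5 rightward: 6 /ḍ/ is itself a trigger — this domain ends here.
From /ḍ/ at 6 rightward: 7 /ḍ/ is itself a trigger — this domain ends here.
From /ḍ/ at 7 rightward: 8 /a/ → [+RTR]; 9 /e/ → [+RTR]; bound reached.
Targets with no active source: positions 1 2 3 4 stay [-emphatic].

5 6 7 8 9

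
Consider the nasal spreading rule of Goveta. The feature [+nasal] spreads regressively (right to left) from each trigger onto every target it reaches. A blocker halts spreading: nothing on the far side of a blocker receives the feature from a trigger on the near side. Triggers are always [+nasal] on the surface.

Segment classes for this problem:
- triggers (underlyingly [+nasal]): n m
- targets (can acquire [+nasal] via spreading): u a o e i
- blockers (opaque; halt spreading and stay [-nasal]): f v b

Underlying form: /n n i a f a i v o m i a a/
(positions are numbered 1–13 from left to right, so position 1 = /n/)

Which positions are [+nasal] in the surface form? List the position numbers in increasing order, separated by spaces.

1 2 9 10

From /n/ at 1 leftward: word edge.
From /n/ at 2 leftward: 1 /n/ is itself a trigger — this domain ends here.
From /m/ at 10 leftward: 9 /o/ → [+nasal]; 8 /v/ blocks.
Targets with no active source: positions 3 4 6 7 11 12 13 stay [-nasal].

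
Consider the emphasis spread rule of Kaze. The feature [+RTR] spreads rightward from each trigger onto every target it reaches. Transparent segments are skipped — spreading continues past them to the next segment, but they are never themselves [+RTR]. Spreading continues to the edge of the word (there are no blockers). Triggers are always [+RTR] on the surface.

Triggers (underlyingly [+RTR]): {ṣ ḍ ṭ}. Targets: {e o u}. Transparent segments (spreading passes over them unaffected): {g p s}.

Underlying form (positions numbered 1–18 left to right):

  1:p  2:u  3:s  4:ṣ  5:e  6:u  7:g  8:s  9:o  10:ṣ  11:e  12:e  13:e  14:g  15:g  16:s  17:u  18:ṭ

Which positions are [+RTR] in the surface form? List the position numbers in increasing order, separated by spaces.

4 5 6 9 10 11 12 13 17 18

From /ṣ/ at 4 rightward: 5 /e/ → [+RTR]; 6 /u/ → [+RTR]; 7 /g/ transparent; 8 /s/ transparent; 9 /o/ → [+RTR]; 10 /ṣ/ is itself a trigger — this domain ends here.
From /ṣ/ at 10 rightward: 11 /e/ → [+RTR]; 12 /e/ → [+RTR]; 13 /e/ → [+RTR]; 14 /g/ transparent; 15 /g/ transparent; 16 /s/ transparent; 17 /u/ → [+RTR]; 18 /ṭ/ is itself a trigger — this domain ends here.
From /ṭ/ at 18 rightward: word edge.
Target with no active source: position 2 stays [-emphatic].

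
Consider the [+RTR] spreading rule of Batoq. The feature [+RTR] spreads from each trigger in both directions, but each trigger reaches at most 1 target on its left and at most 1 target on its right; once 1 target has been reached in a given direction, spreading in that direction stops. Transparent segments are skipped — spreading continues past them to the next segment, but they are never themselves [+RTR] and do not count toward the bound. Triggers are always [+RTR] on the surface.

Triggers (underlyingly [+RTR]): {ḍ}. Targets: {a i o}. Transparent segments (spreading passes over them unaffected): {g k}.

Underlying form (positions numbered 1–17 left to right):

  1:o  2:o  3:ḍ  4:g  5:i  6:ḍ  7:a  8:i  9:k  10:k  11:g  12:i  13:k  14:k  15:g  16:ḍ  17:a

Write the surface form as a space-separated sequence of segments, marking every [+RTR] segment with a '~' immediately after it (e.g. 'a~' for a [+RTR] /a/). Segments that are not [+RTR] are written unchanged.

From /ḍ/ at 3 rightward: 4 /g/ transparent; 5 /i/ → [+RTR]; bound reached.
From /ḍ/ at 3 leftward: 2 /o/ → [+RTR]; bound reached.
From /ḍ/ at 6 rightward: 7 /a/ → [+RTR]; bound reached.
From /ḍ/ at 6 leftward: 5 /i/ → [+RTR]; bound reached.
From /ḍ/ at 16 rightward: 17 /a/ → [+RTR]; bound reached.
From /ḍ/ at 16 leftward: 15 /g/ transparent; 14 /k/ transparent; 13 /k/ transparent; 12 /i/ → [+RTR]; bound reached.
Targets with no active source: positions 1 8 stay [-emphatic].
[+RTR] positions on the surface: 2 3 5 6 7 12 16 17.

o o~ ḍ~ g i~ ḍ~ a~ i k k g i~ k k g ḍ~ a~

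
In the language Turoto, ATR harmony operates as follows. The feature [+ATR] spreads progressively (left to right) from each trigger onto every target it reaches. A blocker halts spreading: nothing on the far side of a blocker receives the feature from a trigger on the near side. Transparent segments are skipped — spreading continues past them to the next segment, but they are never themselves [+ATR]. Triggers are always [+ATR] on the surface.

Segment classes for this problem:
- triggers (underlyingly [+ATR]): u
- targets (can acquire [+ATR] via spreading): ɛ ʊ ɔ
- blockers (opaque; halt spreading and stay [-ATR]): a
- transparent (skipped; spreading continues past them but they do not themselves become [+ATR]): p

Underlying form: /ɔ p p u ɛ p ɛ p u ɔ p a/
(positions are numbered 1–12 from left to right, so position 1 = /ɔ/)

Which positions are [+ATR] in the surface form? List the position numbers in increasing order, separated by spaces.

4 5 7 9 10

From /u/ at 4 rightward: 5 /ɛ/ → [+ATR]; 6 /p/ transparent; 7 /ɛ/ → [+ATR]; 8 /p/ transparent; 9 /u/ is itself a trigger — this domain ends here.
From /u/ at 9 rightward: 10 /ɔ/ → [+ATR]; 11 /p/ transparent; 12 /a/ blocks.
Target with no active source: position 1 stays [-ATR].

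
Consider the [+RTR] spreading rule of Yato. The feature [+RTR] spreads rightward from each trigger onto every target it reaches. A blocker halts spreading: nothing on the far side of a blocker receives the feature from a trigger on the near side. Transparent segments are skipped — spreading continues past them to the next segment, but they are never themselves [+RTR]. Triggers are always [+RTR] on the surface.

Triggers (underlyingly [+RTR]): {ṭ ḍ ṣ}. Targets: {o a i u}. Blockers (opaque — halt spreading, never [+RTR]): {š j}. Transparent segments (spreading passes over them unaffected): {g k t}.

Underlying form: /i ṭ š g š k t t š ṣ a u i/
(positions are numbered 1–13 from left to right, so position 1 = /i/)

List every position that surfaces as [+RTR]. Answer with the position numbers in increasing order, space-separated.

2 10 11 12 13

From /ṭ/ at 2 rightward: 3 /š/ blocks.
From /ṣ/ at 10 rightward: 11 /a/ → [+RTR]; 12 /u/ → [+RTR]; 13 /i/ → [+RTR]; word edge.
Target with no active source: position 1 stays [-emphatic].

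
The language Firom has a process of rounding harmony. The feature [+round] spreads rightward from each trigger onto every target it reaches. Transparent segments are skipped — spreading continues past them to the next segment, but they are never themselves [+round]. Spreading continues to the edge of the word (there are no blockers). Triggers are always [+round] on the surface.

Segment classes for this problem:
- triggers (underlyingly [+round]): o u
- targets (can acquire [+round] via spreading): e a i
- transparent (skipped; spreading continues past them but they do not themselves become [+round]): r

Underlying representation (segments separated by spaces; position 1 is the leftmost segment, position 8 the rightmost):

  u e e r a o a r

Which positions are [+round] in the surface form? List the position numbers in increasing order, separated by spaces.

1 2 3 5 6 7

From /u/ at 1 rightward: 2 /e/ → [+round]; 3 /e/ → [+round]; 4 /r/ transparent; 5 /a/ → [+round]; 6 /o/ is itself a trigger — this domain ends here.
From /o/ at 6 rightward: 7 /a/ → [+round]; 8 /r/ transparent; word edge.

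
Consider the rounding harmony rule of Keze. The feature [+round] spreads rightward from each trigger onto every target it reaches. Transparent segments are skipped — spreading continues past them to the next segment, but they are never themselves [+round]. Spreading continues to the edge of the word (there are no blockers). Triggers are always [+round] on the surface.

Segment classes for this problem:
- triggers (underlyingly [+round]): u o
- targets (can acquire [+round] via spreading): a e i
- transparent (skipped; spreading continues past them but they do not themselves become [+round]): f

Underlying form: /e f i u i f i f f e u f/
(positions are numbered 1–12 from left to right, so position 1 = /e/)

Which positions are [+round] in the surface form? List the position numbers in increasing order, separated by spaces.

From /u/ at 4 rightward: 5 /i/ → [+round]; 6 /f/ transparent; 7 /i/ → [+round]; 8 /f/ transparent; 9 /f/ transparent; 10 /e/ → [+round]; 11 /u/ is itself a trigger — this domain ends here.
From /u/ at 11 rightward: 12 /f/ transparent; word edge.
Targets with no active source: positions 1 3 stay [-round].

4 5 7 10 11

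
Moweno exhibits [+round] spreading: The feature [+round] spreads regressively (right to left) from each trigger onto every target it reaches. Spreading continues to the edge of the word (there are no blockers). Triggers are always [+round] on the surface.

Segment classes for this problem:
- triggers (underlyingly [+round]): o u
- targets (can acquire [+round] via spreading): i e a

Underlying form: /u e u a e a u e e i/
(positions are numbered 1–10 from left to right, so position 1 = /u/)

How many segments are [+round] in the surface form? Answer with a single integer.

From /u/ at 1 leftward: word edge.
From /u/ at 3 leftward: 2 /e/ → [+round]; 1 /u/ is itself a trigger — this domain ends here.
From /u/ at 7 leftward: 6 /a/ → [+round]; 5 /e/ → [+round]; 4 /a/ → [+round]; 3 /u/ is itself a trigger — this domain ends here.
Targets with no active source: positions 8 9 10 stay [-round].
[+round] positions on the surface: 1 2 3 4 5 6 7.

7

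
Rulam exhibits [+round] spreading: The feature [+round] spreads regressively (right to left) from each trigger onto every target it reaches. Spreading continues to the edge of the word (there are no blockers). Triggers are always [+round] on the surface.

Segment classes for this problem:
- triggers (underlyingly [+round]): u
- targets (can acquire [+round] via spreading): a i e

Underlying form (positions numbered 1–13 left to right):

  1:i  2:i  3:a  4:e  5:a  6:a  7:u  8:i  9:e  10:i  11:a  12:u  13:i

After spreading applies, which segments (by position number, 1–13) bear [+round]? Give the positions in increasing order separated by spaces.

1 2 3 4 5 6 7 8 9 10 11 12

From /u/ at 7 leftward: 6 /a/ → [+round]; 5 /a/ → [+round]; 4 /e/ → [+round]; 3 /a/ → [+round]; 2 /i/ → [+round]; 1 /i/ → [+round]; word edge.
From /u/ at 12 leftward: 11 /a/ → [+round]; 10 /i/ → [+round]; 9 /e/ → [+round]; 8 /i/ → [+round]; 7 /u/ is itself a trigger — this domain ends here.
Target with no active source: position 13 stays [-round].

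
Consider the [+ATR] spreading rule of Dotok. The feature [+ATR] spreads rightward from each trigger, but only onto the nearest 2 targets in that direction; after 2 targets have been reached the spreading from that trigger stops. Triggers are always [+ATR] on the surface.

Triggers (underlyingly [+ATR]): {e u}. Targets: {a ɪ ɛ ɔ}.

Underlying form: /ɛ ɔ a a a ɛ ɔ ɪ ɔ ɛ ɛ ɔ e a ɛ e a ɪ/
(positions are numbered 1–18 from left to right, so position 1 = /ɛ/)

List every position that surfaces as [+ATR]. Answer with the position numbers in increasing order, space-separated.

13 14 15 16 17 18

From /e/ at 13 rightward: 14 /a/ → [+ATR]; 15 /ɛ/ → [+ATR]; bound reached.
From /e/ at 16 rightward: 17 /a/ → [+ATR]; 18 /ɪ/ → [+ATR]; bound reached.
Targets with no active source: positions 1 2 3 4 5 6 7 8 9 10 11 12 stay [-ATR].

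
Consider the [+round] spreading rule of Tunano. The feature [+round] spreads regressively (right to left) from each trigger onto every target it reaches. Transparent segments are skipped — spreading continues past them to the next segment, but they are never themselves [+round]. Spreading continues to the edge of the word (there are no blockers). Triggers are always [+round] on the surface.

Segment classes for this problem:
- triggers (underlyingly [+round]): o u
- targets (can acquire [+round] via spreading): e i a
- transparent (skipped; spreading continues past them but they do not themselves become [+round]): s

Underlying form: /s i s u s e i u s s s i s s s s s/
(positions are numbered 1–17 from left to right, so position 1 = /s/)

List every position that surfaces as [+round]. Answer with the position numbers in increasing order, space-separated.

From /u/ at 4 leftward: 3 /s/ transparent; 2 /i/ → [+round]; 1 /s/ transparent; word edge.
From /u/ at 8 leftward: 7 /i/ → [+round]; 6 /e/ → [+round]; 5 /s/ transparent; 4 /u/ is itself a trigger — this domain ends here.
Target with no active source: position 12 stays [-round].

2 4 6 7 8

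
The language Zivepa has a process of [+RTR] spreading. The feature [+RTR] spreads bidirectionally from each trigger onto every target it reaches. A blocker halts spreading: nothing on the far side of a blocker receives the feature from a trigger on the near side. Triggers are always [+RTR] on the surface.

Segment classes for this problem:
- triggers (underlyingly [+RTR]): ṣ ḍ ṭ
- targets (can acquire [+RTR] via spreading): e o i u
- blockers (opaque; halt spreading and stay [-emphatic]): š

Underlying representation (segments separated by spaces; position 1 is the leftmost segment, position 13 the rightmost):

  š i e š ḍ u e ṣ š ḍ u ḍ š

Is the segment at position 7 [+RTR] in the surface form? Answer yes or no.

From /ḍ/ at 5 rightward: 6 /u/ → [+RTR]; 7 /e/ → [+RTR]; 8 /ṣ/ is itself a trigger — this domain ends here.
From /ḍ/ at 5 leftward: 4 /š/ blocks.
From /ṣ/ at 8 rightward: 9 /š/ blocks.
From /ṣ/ at 8 leftward: 7 /e/ → [+RTR]; 6 /u/ → [+RTR]; 5 /ḍ/ is itself a trigger — this domain ends here.
From /ḍ/ at 10 rightward: 11 /u/ → [+RTR]; 12 /ḍ/ is itself a trigger — this domain ends here.
From /ḍ/ at 10 leftward: 9 /š/ blocks.
From /ḍ/ at 12 rightward: 13 /š/ blocks.
From /ḍ/ at 12 leftward: 11 /u/ → [+RTR]; 10 /ḍ/ is itself a trigger — this domain ends here.
Targets with no active source: positions 2 3 stay [-emphatic].
[+RTR] positions on the surface: 5 6 7 8 10 11 12.

yes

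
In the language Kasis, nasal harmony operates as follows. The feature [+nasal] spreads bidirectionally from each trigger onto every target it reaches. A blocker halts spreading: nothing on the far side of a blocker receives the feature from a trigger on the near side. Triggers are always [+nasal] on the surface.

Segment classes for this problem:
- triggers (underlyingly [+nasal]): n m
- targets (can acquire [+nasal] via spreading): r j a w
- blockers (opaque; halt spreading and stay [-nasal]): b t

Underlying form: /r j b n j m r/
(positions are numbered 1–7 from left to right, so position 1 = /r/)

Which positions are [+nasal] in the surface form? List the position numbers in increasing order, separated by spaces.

From /n/ at 4 rightward: 5 /j/ → [+nasal]; 6 /m/ is itself a trigger — this domain ends here.
From /n/ at 4 leftward: 3 /b/ blocks.
From /m/ at 6 rightward: 7 /r/ → [+nasal]; word edge.
From /m/ at 6 leftward: 5 /j/ → [+nasal]; 4 /n/ is itself a trigger — this domain ends here.
Targets with no active source: positions 1 2 stay [-nasal].

4 5 6 7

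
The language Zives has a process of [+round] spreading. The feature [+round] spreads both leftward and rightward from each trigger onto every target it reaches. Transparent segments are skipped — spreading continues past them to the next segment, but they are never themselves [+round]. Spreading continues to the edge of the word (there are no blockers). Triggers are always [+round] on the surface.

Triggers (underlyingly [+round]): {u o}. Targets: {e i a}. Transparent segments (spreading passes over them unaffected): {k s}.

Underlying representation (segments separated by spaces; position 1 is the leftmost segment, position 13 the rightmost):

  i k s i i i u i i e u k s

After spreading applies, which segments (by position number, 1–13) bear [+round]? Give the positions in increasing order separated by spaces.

From /u/ at 7 rightward: 8 /i/ → [+round]; 9 /i/ → [+round]; 10 /e/ → [+round]; 11 /u/ is itself a trigger — this domain ends here.
From /u/ at 7 leftward: 6 /i/ → [+round]; 5 /i/ → [+round]; 4 /i/ → [+round]; 3 /s/ transparent; 2 /k/ transparent; 1 /i/ → [+round]; word edge.
From /u/ at 11 rightward: 12 /k/ transparent; 13 /s/ transparent; word edge.
From /u/ at 11 leftward: 10 /e/ → [+round]; 9 /i/ → [+round]; 8 /i/ → [+round]; 7 /u/ is itself a trigger — this domain ends here.

1 4 5 6 7 8 9 10 11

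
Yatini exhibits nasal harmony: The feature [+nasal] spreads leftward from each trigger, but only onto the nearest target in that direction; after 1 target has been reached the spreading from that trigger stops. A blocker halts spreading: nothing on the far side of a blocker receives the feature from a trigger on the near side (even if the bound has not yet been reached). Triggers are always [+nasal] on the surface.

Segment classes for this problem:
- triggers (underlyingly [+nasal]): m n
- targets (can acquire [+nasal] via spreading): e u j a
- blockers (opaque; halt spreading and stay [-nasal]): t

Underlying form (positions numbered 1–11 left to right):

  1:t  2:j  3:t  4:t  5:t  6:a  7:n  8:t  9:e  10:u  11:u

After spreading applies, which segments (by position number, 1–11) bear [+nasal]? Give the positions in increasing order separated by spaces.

6 7

From /n/ at 7 leftward: 6 /a/ → [+nasal]; bound reached.
Targets with no active source: positions 2 9 10 11 stay [-nasal].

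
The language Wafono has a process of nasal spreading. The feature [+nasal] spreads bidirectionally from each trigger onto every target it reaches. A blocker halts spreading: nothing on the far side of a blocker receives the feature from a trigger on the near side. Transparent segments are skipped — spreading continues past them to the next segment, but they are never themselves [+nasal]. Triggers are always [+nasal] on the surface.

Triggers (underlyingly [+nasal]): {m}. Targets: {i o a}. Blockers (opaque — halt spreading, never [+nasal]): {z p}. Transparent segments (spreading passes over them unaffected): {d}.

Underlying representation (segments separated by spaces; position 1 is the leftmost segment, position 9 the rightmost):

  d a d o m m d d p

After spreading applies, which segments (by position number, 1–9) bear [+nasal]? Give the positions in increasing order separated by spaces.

From /m/ at 5 rightward: 6 /m/ is itself a trigger — this domain ends here.
From /m/ at 5 leftward: 4 /o/ → [+nasal]; 3 /d/ transparent; 2 /a/ → [+nasal]; 1 /d/ transparent; word edge.
From /m/ at 6 rightward: 7 /d/ transparent; 8 /d/ transparent; 9 /p/ blocks.
From /m/ at 6 leftward: 5 /m/ is itself a trigger — this domain ends here.

2 4 5 6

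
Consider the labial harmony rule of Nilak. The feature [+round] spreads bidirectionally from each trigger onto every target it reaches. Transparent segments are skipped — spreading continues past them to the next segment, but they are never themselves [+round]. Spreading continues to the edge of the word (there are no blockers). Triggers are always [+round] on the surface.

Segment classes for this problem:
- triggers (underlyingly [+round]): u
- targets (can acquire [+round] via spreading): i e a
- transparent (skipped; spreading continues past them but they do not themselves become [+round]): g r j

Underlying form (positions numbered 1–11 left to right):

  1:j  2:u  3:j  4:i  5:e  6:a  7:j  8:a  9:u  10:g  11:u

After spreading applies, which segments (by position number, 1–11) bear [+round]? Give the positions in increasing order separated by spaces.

From /u/ at 2 rightward: 3 /j/ transparent; 4 /i/ → [+round]; 5 /e/ → [+round]; 6 /a/ → [+round]; 7 /j/ transparent; 8 /a/ → [+round]; 9 /u/ is itself a trigger — this domain ends here.
From /u/ at 2 leftward: 1 /j/ transparent; word edge.
From /u/ at 9 rightward: 10 /g/ transparent; 11 /u/ is itself a trigger — this domain ends here.
From /u/ at 9 leftward: 8 /a/ → [+round]; 7 /j/ transparent; 6 /a/ → [+round]; 5 /e/ → [+round]; 4 /i/ → [+round]; 3 /j/ transparent; 2 /u/ is itself a trigger — this domain ends here.
From /u/ at 11 rightward: word edge.
From /u/ at 11 leftward: 10 /g/ transparent; 9 /u/ is itself a trigger — this domain ends here.

2 4 5 6 8 9 11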